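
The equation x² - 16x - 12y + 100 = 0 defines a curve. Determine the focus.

(8, 6)

Only x is squared. Complete the square in x: (x - 8)² = 12(y - 3).
Vertex (8, 3); 4p = 12 so p = 3. Opens up.
Focus is p units from the vertex along the axis: (h, k + p).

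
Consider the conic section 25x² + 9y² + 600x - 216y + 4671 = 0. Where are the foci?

Collect terms: 25(x² + 24x) + 9(y² - 24y) = -4671
25(x + 12)² + 9(y - 12)² = -4671 + 3600 + 1296 = 225
Divide through by 225 to get (x + 12)²/9 + (y - 12)²/25 = 1.
Ellipse, center (-12, 12), major axis vertical; a² = 25, b² = 9.
c² = a² - b² = 25 - 9 = 16, so c = 4.
Foci lie on the vertical axis through the center: (h, k ± c).

(-12, 8) and (-12, 16)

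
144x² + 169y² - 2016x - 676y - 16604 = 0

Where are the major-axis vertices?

Group the x- and y-terms: 144(x² - 14x) + 169(y² - 4y) = 16604
Completing the square gives 144(x - 7)² + 169(y - 2)² = 16604 + 7056 + 676 = 24336.
Dividing both sides by 24336: (x - 7)²/169 + (y - 2)²/144 = 1
Ellipse, center (7, 2), major axis horizontal; a² = 169, b² = 144.
a = 13. Vertices at (h ± a, k).

(-6, 2) and (20, 2)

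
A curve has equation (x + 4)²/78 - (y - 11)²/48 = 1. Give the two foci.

Center (-4, 11). The positive term is the x-term, so the transverse axis is horizontal; a² = 78, b² = 48.
c² = a² + b² = 78 + 48 = 126, so c = 3√14.
Foci lie on the horizontal axis through the center: (h ± c, k).

(-4 - 3√14, 11) and (-4 + 3√14, 11)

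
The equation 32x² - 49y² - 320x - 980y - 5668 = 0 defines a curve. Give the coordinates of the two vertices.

Collect terms: 32(x² - 10x) -49(y² + 20y) = 5668
Complete the square in x and y: 32(x - 5)² -49(y + 10)² = 5668 + 800 - 4900 = 1568
Divide through by 1568 to get (x - 5)²/49 - (y + 10)²/32 = 1.
Hyperbola, center (5, -10), transverse axis horizontal; a² = 49, b² = 32.
a = 7. Vertices at (h ± a, k).

(-2, -10) and (12, -10)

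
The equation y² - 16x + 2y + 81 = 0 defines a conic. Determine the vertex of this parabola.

(5, -1)

Only y is squared. Complete the square in y: (y + 1)² = 16(x - 5).
Vertex (5, -1); 4p = 16 so p = 4. Opens right.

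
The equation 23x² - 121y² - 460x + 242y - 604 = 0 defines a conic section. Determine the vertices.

(-1, 1) and (21, 1)

Rearranging, 23(x² - 20x) -121(y² - 2y) = 604.
Complete the square: 23(x - 10)² -121(y - 1)² = 604 + 2300 - 121 = 2783
Divide by 2783: (x - 10)²/121 - (y - 1)²/23 = 1
Hyperbola, center (10, 1), transverse axis horizontal; a² = 121, b² = 23.
a = 11. Vertices at (h ± a, k).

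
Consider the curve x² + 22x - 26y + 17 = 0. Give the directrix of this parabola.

Only x is squared. Complete the square in x: (x + 11)² = 26(y + 4).
Vertex (-11, -4); 4p = 26 so p = 13/2. Opens up.
Directrix is the horizontal line y = k − p = -4 − (13/2) = -21/2.

y = -21/2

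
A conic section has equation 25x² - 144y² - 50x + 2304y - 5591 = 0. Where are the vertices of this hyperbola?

(1, 3) and (1, 13)

Group: 25(x² - 2x) -144(y² - 16y) = 5591
25(x - 1)² -144(y - 8)² = 5591 + 25 - 9216 = -3600
Divide by -3600: (y - 8)²/25 - (x - 1)²/144 = 1
Hyperbola, center (1, 8), transverse axis vertical; a² = 25, b² = 144.
a = 5. Vertices at (h, k ± a).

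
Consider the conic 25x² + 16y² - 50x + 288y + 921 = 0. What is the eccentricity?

e = 3/5

Group: 25(x² - 2x) + 16(y² + 18y) = -921
Completing the square gives 25(x - 1)² + 16(y + 9)² = -921 + 25 + 1296 = 400.
Divide by 400: (x - 1)²/16 + (y + 9)²/25 = 1
Ellipse, center (1, -9), major axis vertical; a² = 25, b² = 16.
c² = a² - b² = 9, so c = 3.
e = c/a = 3/5.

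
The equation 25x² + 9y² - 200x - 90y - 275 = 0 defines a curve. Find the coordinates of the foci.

(4, -3) and (4, 13)

Collect terms: 25(x² - 8x) + 9(y² - 10y) = 275
Completing the square gives 25(x - 4)² + 9(y - 5)² = 275 + 400 + 225 = 900.
Dividing both sides by 900: (x - 4)²/36 + (y - 5)²/100 = 1
Ellipse, center (4, 5), major axis vertical; a² = 100, b² = 36.
c² = a² - b² = 100 - 36 = 64, so c = 8.
Foci lie on the vertical axis through the center: (h, k ± c).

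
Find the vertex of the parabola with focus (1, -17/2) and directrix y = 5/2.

(1, -3)

The vertex is the midpoint between the focus and the directrix along the axis of symmetry.
Axis is vertical (directrix is horizontal). Vertex y-coordinate = (-17/2 + 5/2)/2 = -3; x-coordinate = 1.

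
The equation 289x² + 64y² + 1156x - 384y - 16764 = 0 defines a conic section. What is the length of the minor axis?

Group the x- and y-terms: 289(x² + 4x) + 64(y² - 6y) = 16764
Complete the square in x and y: 289(x + 2)² + 64(y - 3)² = 16764 + 1156 + 576 = 18496
Divide by 18496: (x + 2)²/64 + (y - 3)²/289 = 1
Ellipse, center (-2, 3), major axis vertical; a² = 289, b² = 64.
b² = 64 so b = 8; the minor axis has length 2b = 16.

16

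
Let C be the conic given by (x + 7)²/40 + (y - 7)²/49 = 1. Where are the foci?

Center (-7, 7). The larger denominator 49 sits under the y-term, so the major axis is vertical; a² = 49, b² = 40.
c² = a² - b² = 49 - 40 = 9, so c = 3.
Foci lie on the vertical axis through the center: (h, k ± c).

(-7, 4) and (-7, 10)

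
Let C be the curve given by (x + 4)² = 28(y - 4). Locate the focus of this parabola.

Vertex (-4, 4); 4p = 28 so p = 7. Opens up.
Focus is p units from the vertex along the axis: (h, k + p).

(-4, 11)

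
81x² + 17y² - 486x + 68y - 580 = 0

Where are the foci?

(3, -10) and (3, 6)

Rearranging, 81(x² - 6x) + 17(y² + 4y) = 580.
81(x - 3)² + 17(y + 2)² = 580 + 729 + 68 = 1377
Dividing both sides by 1377: (x - 3)²/17 + (y + 2)²/81 = 1
Ellipse, center (3, -2), major axis vertical; a² = 81, b² = 17.
c² = a² - b² = 81 - 17 = 64, so c = 8.
Foci lie on the vertical axis through the center: (h, k ± c).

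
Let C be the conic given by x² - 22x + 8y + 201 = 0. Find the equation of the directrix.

y = -8

Only x is squared. Complete the square in x: (x - 11)² = -8(y + 10).
Vertex (11, -10); 4p = -8 so p = -2. Opens down.
Directrix is the horizontal line y = k − p = -10 − (-2) = -8.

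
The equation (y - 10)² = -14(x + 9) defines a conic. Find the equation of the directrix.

x = -11/2

Vertex (-9, 10); 4p = -14 so p = -7/2. Opens left.
Directrix is the vertical line x = h − p = -9 − (-7/2) = -11/2.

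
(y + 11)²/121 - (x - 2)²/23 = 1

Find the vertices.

(2, -22) and (2, 0)

Center (2, -11). The positive term is the y-term, so the transverse axis is vertical; a² = 121, b² = 23.
a = 11. Vertices at (h, k ± a).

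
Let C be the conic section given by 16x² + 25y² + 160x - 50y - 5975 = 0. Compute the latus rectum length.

128/5

Rearranging, 16(x² + 10x) + 25(y² - 2y) = 5975.
Complete the square in x and y: 16(x + 5)² + 25(y - 1)² = 5975 + 400 + 25 = 6400
Divide through by 6400 to get (x + 5)²/400 + (y - 1)²/256 = 1.
Ellipse, center (-5, 1), major axis horizontal; a² = 400, b² = 256.
Latus rectum length = 2b²/a = 2·256/20 = 128/5.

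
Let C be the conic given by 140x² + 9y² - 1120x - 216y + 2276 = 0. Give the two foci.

(4, 12 - √131) and (4, 12 + √131)

140(x² - 8x) + 9(y² - 24y) = -2276
Completing the square gives 140(x - 4)² + 9(y - 12)² = -2276 + 2240 + 1296 = 1260.
Divide by 1260: (x - 4)²/9 + (y - 12)²/140 = 1
Ellipse, center (4, 12), major axis vertical; a² = 140, b² = 9.
c² = a² - b² = 140 - 9 = 131, so c = √131.
Foci lie on the vertical axis through the center: (h, k ± c).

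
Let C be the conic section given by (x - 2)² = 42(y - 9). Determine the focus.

Vertex (2, 9); 4p = 42 so p = 21/2. Opens up.
Focus is p units from the vertex along the axis: (h, k + p).

(2, 39/2)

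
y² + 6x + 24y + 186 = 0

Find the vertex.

(-7, -12)

Only y is squared. Complete the square in y: (y + 12)² = -6(x + 7).
Vertex (-7, -12); 4p = -6 so p = -3/2. Opens left.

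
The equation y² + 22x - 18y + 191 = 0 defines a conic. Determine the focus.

(-21/2, 9)

Only y is squared. Complete the square in y: (y - 9)² = -22(x + 5).
Vertex (-5, 9); 4p = -22 so p = -11/2. Opens left.
Focus is p units from the vertex along the axis: (h + p, k).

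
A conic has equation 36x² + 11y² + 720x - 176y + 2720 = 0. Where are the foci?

(-10, -2) and (-10, 18)

Group the x- and y-terms: 36(x² + 20x) + 11(y² - 16y) = -2720
Complete the square: 36(x + 10)² + 11(y - 8)² = -2720 + 3600 + 704 = 1584
Divide through by 1584 to get (x + 10)²/44 + (y - 8)²/144 = 1.
Ellipse, center (-10, 8), major axis vertical; a² = 144, b² = 44.
c² = a² - b² = 144 - 44 = 100, so c = 10.
Foci lie on the vertical axis through the center: (h, k ± c).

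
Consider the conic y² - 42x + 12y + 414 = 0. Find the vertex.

Only y is squared. Complete the square in y: (y + 6)² = 42(x - 9).
Vertex (9, -6); 4p = 42 so p = 21/2. Opens right.

(9, -6)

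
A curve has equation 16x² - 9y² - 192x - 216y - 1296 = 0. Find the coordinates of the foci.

Rearranging, 16(x² - 12x) -9(y² + 24y) = 1296.
Completing the square gives 16(x - 6)² -9(y + 12)² = 1296 + 576 - 1296 = 576.
Divide by 576: (x - 6)²/36 - (y + 12)²/64 = 1
Hyperbola, center (6, -12), transverse axis horizontal; a² = 36, b² = 64.
c² = a² + b² = 36 + 64 = 100, so c = 10.
Foci lie on the horizontal axis through the center: (h ± c, k).

(-4, -12) and (16, -12)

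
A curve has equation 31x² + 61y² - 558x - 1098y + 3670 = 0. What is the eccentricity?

e = √1830/61

Rearranging, 31(x² - 18x) + 61(y² - 18y) = -3670.
Complete the square: 31(x - 9)² + 61(y - 9)² = -3670 + 2511 + 4941 = 3782
Dividing both sides by 3782: (x - 9)²/122 + (y - 9)²/62 = 1
Ellipse, center (9, 9), major axis horizontal; a² = 122, b² = 62.
c² = a² - b² = 60, so c = 2√15.
e = c/a = 2√15/√122 = √1830/61.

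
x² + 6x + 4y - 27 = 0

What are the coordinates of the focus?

Only x is squared. Complete the square in x: (x + 3)² = -4(y - 9).
Vertex (-3, 9); 4p = -4 so p = -1. Opens down.
Focus is p units from the vertex along the axis: (h, k + p).

(-3, 8)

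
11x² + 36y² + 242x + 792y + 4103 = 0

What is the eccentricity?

Group: 11(x² + 22x) + 36(y² + 22y) = -4103
11(x + 11)² + 36(y + 11)² = -4103 + 1331 + 4356 = 1584
Divide by 1584: (x + 11)²/144 + (y + 11)²/44 = 1
Ellipse, center (-11, -11), major axis horizontal; a² = 144, b² = 44.
c² = a² - b² = 100, so c = 10.
e = c/a = 10/12 = 5/6.

e = 5/6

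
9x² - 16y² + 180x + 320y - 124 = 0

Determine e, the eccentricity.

e = 5/3

Group: 9(x² + 20x) -16(y² - 20y) = 124
Complete the square: 9(x + 10)² -16(y - 10)² = 124 + 900 - 1600 = -576
Divide through by -576 to get (y - 10)²/36 - (x + 10)²/64 = 1.
Hyperbola, center (-10, 10), transverse axis vertical; a² = 36, b² = 64.
c² = a² + b² = 100, so c = 10.
e = c/a = 10/6 = 5/3.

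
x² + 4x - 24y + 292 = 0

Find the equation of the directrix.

y = 6

Only x is squared. Complete the square in x: (x + 2)² = 24(y - 12).
Vertex (-2, 12); 4p = 24 so p = 6. Opens up.
Directrix is the horizontal line y = k − p = 12 − (6) = 6.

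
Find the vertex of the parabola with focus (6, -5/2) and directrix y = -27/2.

The vertex is the midpoint between the focus and the directrix along the axis of symmetry.
Axis is vertical (directrix is horizontal). Vertex y-coordinate = (-5/2 + (-27/2))/2 = -8; x-coordinate = 6.

(6, -8)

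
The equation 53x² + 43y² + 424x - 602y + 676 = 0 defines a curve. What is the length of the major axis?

2√53

Collect terms: 53(x² + 8x) + 43(y² - 14y) = -676
Complete the square: 53(x + 4)² + 43(y - 7)² = -676 + 848 + 2107 = 2279
Dividing both sides by 2279: (x + 4)²/43 + (y - 7)²/53 = 1
Ellipse, center (-4, 7), major axis vertical; a² = 53, b² = 43.
a² = 53 so a = √53; the major axis has length 2a = 2√53.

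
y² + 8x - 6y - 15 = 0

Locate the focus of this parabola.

Only y is squared. Complete the square in y: (y - 3)² = -8(x - 3).
Vertex (3, 3); 4p = -8 so p = -2. Opens left.
Focus is p units from the vertex along the axis: (h + p, k).

(1, 3)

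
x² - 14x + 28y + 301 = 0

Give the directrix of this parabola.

y = -2

Only x is squared. Complete the square in x: (x - 7)² = -28(y + 9).
Vertex (7, -9); 4p = -28 so p = -7. Opens down.
Directrix is the horizontal line y = k − p = -9 − (-7) = -2.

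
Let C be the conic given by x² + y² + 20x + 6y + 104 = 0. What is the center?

(x² + 20x) + (y² + 6y) = -104
Complete the square: (x + 10)² + (y + 3)² = -104 + 100 + 9 = 5
So (x + 10)² + (y + 3)² = 5.
Circle centered at (-10, -3) with r² = 5.

(-10, -3)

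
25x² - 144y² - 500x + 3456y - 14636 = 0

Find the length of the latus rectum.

25(x² - 20x) -144(y² - 24y) = 14636
Complete the square in x and y: 25(x - 10)² -144(y - 12)² = 14636 + 2500 - 20736 = -3600
Dividing both sides by -3600: (y - 12)²/25 - (x - 10)²/144 = 1
Hyperbola, center (10, 12), transverse axis vertical; a² = 25, b² = 144.
Latus rectum length = 2b²/a = 2·144/5 = 288/5.

288/5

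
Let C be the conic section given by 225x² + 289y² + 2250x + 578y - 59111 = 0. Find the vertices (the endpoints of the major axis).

Rearranging, 225(x² + 10x) + 289(y² + 2y) = 59111.
Complete the square: 225(x + 5)² + 289(y + 1)² = 59111 + 5625 + 289 = 65025
Divide by 65025: (x + 5)²/289 + (y + 1)²/225 = 1
Ellipse, center (-5, -1), major axis horizontal; a² = 289, b² = 225.
a = 17. Vertices at (h ± a, k).

(-22, -1) and (12, -1)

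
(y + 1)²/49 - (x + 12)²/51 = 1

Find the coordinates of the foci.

Center (-12, -1). The positive term is the y-term, so the transverse axis is vertical; a² = 49, b² = 51.
c² = a² + b² = 49 + 51 = 100, so c = 10.
Foci lie on the vertical axis through the center: (h, k ± c).

(-12, -11) and (-12, 9)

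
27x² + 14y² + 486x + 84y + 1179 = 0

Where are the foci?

(-9, -3 - √39) and (-9, -3 + √39)

27(x² + 18x) + 14(y² + 6y) = -1179
Complete the square: 27(x + 9)² + 14(y + 3)² = -1179 + 2187 + 126 = 1134
Divide by 1134: (x + 9)²/42 + (y + 3)²/81 = 1
Ellipse, center (-9, -3), major axis vertical; a² = 81, b² = 42.
c² = a² - b² = 81 - 42 = 39, so c = √39.
Foci lie on the vertical axis through the center: (h, k ± c).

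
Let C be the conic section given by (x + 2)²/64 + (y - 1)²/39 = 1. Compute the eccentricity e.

Center (-2, 1). The larger denominator 64 sits under the x-term, so the major axis is horizontal; a² = 64, b² = 39.
c² = a² - b² = 25, so c = 5.
e = c/a = 5/8.

e = 5/8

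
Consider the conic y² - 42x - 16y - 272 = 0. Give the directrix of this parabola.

x = -37/2

Only y is squared. Complete the square in y: (y - 8)² = 42(x + 8).
Vertex (-8, 8); 4p = 42 so p = 21/2. Opens right.
Directrix is the vertical line x = h − p = -8 − (21/2) = -37/2.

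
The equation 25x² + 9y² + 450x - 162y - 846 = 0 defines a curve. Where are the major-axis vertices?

(-9, -11) and (-9, 29)

25(x² + 18x) + 9(y² - 18y) = 846
Complete the square in x and y: 25(x + 9)² + 9(y - 9)² = 846 + 2025 + 729 = 3600
Divide by 3600: (x + 9)²/144 + (y - 9)²/400 = 1
Ellipse, center (-9, 9), major axis vertical; a² = 400, b² = 144.
a = 20. Vertices at (h, k ± a).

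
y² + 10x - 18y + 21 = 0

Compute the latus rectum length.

Only y is squared. Complete the square in y: (y - 9)² = -10(x - 6).
Vertex (6, 9); 4p = -10 so p = -5/2. Opens left.
Latus rectum length = |4p| = 10.

10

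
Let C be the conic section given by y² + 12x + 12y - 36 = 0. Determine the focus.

(3, -6)

Only y is squared. Complete the square in y: (y + 6)² = -12(x - 6).
Vertex (6, -6); 4p = -12 so p = -3. Opens left.
Focus is p units from the vertex along the axis: (h + p, k).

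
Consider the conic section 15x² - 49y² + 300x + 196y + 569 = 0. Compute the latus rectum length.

Rearranging, 15(x² + 20x) -49(y² - 4y) = -569.
Completing the square gives 15(x + 10)² -49(y - 2)² = -569 + 1500 - 196 = 735.
Divide by 735: (x + 10)²/49 - (y - 2)²/15 = 1
Hyperbola, center (-10, 2), transverse axis horizontal; a² = 49, b² = 15.
Latus rectum length = 2b²/a = 2·15/7 = 30/7.

30/7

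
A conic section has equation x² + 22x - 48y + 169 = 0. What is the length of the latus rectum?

Only x is squared. Complete the square in x: (x + 11)² = 48(y - 1).
Vertex (-11, 1); 4p = 48 so p = 12. Opens up.
Latus rectum length = |4p| = 48.

48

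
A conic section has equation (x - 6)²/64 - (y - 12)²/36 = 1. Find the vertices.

(-2, 12) and (14, 12)

Center (6, 12). The positive term is the x-term, so the transverse axis is horizontal; a² = 64, b² = 36.
a = 8. Vertices at (h ± a, k).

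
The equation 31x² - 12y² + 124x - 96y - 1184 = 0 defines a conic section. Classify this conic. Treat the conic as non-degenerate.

hyperbola

No xy term. Coefficients of x² and y² are A = 31, C = -12.
A and C have opposite signs ⇒ hyperbola.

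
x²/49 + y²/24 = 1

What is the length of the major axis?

Center (0, 0). The larger denominator 49 sits under the x-term, so the major axis is horizontal; a² = 49, b² = 24.
a² = 49 so a = 7; the major axis has length 2a = 14.

14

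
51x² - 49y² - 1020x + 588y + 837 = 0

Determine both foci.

Collect terms: 51(x² - 20x) -49(y² - 12y) = -837
51(x - 10)² -49(y - 6)² = -837 + 5100 - 1764 = 2499
Divide by 2499: (x - 10)²/49 - (y - 6)²/51 = 1
Hyperbola, center (10, 6), transverse axis horizontal; a² = 49, b² = 51.
c² = a² + b² = 49 + 51 = 100, so c = 10.
Foci lie on the horizontal axis through the center: (h ± c, k).

(0, 6) and (20, 6)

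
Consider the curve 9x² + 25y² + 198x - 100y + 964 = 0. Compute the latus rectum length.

18/5

Rearranging, 9(x² + 22x) + 25(y² - 4y) = -964.
9(x + 11)² + 25(y - 2)² = -964 + 1089 + 100 = 225
Divide through by 225 to get (x + 11)²/25 + (y - 2)²/9 = 1.
Ellipse, center (-11, 2), major axis horizontal; a² = 25, b² = 9.
Latus rectum length = 2b²/a = 2·9/5 = 18/5.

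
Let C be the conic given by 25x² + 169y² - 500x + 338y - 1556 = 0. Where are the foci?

(-2, -1) and (22, -1)

Collect terms: 25(x² - 20x) + 169(y² + 2y) = 1556
Complete the square: 25(x - 10)² + 169(y + 1)² = 1556 + 2500 + 169 = 4225
Dividing both sides by 4225: (x - 10)²/169 + (y + 1)²/25 = 1
Ellipse, center (10, -1), major axis horizontal; a² = 169, b² = 25.
c² = a² - b² = 169 - 25 = 144, so c = 12.
Foci lie on the horizontal axis through the center: (h ± c, k).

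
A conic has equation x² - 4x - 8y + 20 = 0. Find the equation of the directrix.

Only x is squared. Complete the square in x: (x - 2)² = 8(y - 2).
Vertex (2, 2); 4p = 8 so p = 2. Opens up.
Directrix is the horizontal line y = k − p = 2 − (2) = 0.

y = 0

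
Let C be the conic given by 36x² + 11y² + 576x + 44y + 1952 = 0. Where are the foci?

Group: 36(x² + 16x) + 11(y² + 4y) = -1952
36(x + 8)² + 11(y + 2)² = -1952 + 2304 + 44 = 396
Divide by 396: (x + 8)²/11 + (y + 2)²/36 = 1
Ellipse, center (-8, -2), major axis vertical; a² = 36, b² = 11.
c² = a² - b² = 36 - 11 = 25, so c = 5.
Foci lie on the vertical axis through the center: (h, k ± c).

(-8, -7) and (-8, 3)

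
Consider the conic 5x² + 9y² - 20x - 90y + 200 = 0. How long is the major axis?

Rearranging, 5(x² - 4x) + 9(y² - 10y) = -200.
5(x - 2)² + 9(y - 5)² = -200 + 20 + 225 = 45
Divide by 45: (x - 2)²/9 + (y - 5)²/5 = 1
Ellipse, center (2, 5), major axis horizontal; a² = 9, b² = 5.
a² = 9 so a = 3; the major axis has length 2a = 6.

6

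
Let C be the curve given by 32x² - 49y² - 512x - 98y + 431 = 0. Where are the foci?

(-1, -1) and (17, -1)

Group the x- and y-terms: 32(x² - 16x) -49(y² + 2y) = -431
32(x - 8)² -49(y + 1)² = -431 + 2048 - 49 = 1568
Divide through by 1568 to get (x - 8)²/49 - (y + 1)²/32 = 1.
Hyperbola, center (8, -1), transverse axis horizontal; a² = 49, b² = 32.
c² = a² + b² = 49 + 32 = 81, so c = 9.
Foci lie on the horizontal axis through the center: (h ± c, k).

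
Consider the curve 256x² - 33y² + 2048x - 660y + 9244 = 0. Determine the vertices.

256(x² + 8x) -33(y² + 20y) = -9244
256(x + 4)² -33(y + 10)² = -9244 + 4096 - 3300 = -8448
Divide through by -8448 to get (y + 10)²/256 - (x + 4)²/33 = 1.
Hyperbola, center (-4, -10), transverse axis vertical; a² = 256, b² = 33.
a = 16. Vertices at (h, k ± a).

(-4, -26) and (-4, 6)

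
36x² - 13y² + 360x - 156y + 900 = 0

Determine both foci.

Group the x- and y-terms: 36(x² + 10x) -13(y² + 12y) = -900
Completing the square gives 36(x + 5)² -13(y + 6)² = -900 + 900 - 468 = -468.
Divide through by -468 to get (y + 6)²/36 - (x + 5)²/13 = 1.
Hyperbola, center (-5, -6), transverse axis vertical; a² = 36, b² = 13.
c² = a² + b² = 36 + 13 = 49, so c = 7.
Foci lie on the vertical axis through the center: (h, k ± c).

(-5, -13) and (-5, 1)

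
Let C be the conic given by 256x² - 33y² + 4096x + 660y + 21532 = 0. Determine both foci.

Rearranging, 256(x² + 16x) -33(y² - 20y) = -21532.
Complete the square in x and y: 256(x + 8)² -33(y - 10)² = -21532 + 16384 - 3300 = -8448
Dividing both sides by -8448: (y - 10)²/256 - (x + 8)²/33 = 1
Hyperbola, center (-8, 10), transverse axis vertical; a² = 256, b² = 33.
c² = a² + b² = 256 + 33 = 289, so c = 17.
Foci lie on the vertical axis through the center: (h, k ± c).

(-8, -7) and (-8, 27)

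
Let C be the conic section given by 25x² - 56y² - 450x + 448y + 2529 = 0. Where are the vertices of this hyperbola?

Group: 25(x² - 18x) -56(y² - 8y) = -2529
25(x - 9)² -56(y - 4)² = -2529 + 2025 - 896 = -1400
Divide by -1400: (y - 4)²/25 - (x - 9)²/56 = 1
Hyperbola, center (9, 4), transverse axis vertical; a² = 25, b² = 56.
a = 5. Vertices at (h, k ± a).

(9, -1) and (9, 9)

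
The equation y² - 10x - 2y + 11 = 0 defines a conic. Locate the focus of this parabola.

(7/2, 1)

Only y is squared. Complete the square in y: (y - 1)² = 10(x - 1).
Vertex (1, 1); 4p = 10 so p = 5/2. Opens right.
Focus is p units from the vertex along the axis: (h + p, k).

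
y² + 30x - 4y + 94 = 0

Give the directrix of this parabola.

Only y is squared. Complete the square in y: (y - 2)² = -30(x + 3).
Vertex (-3, 2); 4p = -30 so p = -15/2. Opens left.
Directrix is the vertical line x = h − p = -3 − (-15/2) = 9/2.

x = 9/2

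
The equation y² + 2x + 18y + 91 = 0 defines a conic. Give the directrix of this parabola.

x = -9/2

Only y is squared. Complete the square in y: (y + 9)² = -2(x + 5).
Vertex (-5, -9); 4p = -2 so p = -1/2. Opens left.
Directrix is the vertical line x = h − p = -5 − (-1/2) = -9/2.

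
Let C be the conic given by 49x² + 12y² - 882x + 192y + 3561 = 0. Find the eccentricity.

Group: 49(x² - 18x) + 12(y² + 16y) = -3561
Complete the square in x and y: 49(x - 9)² + 12(y + 8)² = -3561 + 3969 + 768 = 1176
Dividing both sides by 1176: (x - 9)²/24 + (y + 8)²/98 = 1
Ellipse, center (9, -8), major axis vertical; a² = 98, b² = 24.
c² = a² - b² = 74, so c = √74.
e = c/a = √74/7√2 = √37/7.

e = √37/7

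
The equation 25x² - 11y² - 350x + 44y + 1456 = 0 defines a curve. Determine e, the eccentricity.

Collect terms: 25(x² - 14x) -11(y² - 4y) = -1456
Complete the square: 25(x - 7)² -11(y - 2)² = -1456 + 1225 - 44 = -275
Divide through by -275 to get (y - 2)²/25 - (x - 7)²/11 = 1.
Hyperbola, center (7, 2), transverse axis vertical; a² = 25, b² = 11.
c² = a² + b² = 36, so c = 6.
e = c/a = 6/5.

e = 6/5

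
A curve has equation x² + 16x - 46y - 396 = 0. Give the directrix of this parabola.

y = -43/2

Only x is squared. Complete the square in x: (x + 8)² = 46(y + 10).
Vertex (-8, -10); 4p = 46 so p = 23/2. Opens up.
Directrix is the horizontal line y = k − p = -10 − (23/2) = -43/2.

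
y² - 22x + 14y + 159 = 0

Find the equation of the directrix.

x = -1/2

Only y is squared. Complete the square in y: (y + 7)² = 22(x - 5).
Vertex (5, -7); 4p = 22 so p = 11/2. Opens right.
Directrix is the vertical line x = h − p = 5 − (11/2) = -1/2.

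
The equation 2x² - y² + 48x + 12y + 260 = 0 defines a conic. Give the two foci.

Collect terms: 2(x² + 24x) -(y² - 12y) = -260
Complete the square: 2(x + 12)² -(y - 6)² = -260 + 288 - 36 = -8
Divide through by -8 to get (y - 6)²/8 - (x + 12)²/4 = 1.
Hyperbola, center (-12, 6), transverse axis vertical; a² = 8, b² = 4.
c² = a² + b² = 8 + 4 = 12, so c = 2√3.
Foci lie on the vertical axis through the center: (h, k ± c).

(-12, 6 - 2√3) and (-12, 6 + 2√3)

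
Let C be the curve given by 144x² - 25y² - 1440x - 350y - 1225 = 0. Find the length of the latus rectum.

288/5

Group: 144(x² - 10x) -25(y² + 14y) = 1225
144(x - 5)² -25(y + 7)² = 1225 + 3600 - 1225 = 3600
Divide through by 3600 to get (x - 5)²/25 - (y + 7)²/144 = 1.
Hyperbola, center (5, -7), transverse axis horizontal; a² = 25, b² = 144.
Latus rectum length = 2b²/a = 2·144/5 = 288/5.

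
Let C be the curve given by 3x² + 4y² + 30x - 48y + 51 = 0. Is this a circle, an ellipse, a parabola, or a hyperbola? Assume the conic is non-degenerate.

No xy term. Coefficients of x² and y² are A = 3, C = 4.
A and C have the same sign but A ≠ C ⇒ ellipse.

ellipse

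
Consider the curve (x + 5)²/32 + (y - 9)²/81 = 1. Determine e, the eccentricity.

e = 7/9

Center (-5, 9). The larger denominator 81 sits under the y-term, so the major axis is vertical; a² = 81, b² = 32.
c² = a² - b² = 49, so c = 7.
e = c/a = 7/9.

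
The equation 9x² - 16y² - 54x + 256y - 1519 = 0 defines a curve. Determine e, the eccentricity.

Group the x- and y-terms: 9(x² - 6x) -16(y² - 16y) = 1519
Completing the square gives 9(x - 3)² -16(y - 8)² = 1519 + 81 - 1024 = 576.
Dividing both sides by 576: (x - 3)²/64 - (y - 8)²/36 = 1
Hyperbola, center (3, 8), transverse axis horizontal; a² = 64, b² = 36.
c² = a² + b² = 100, so c = 10.
e = c/a = 10/8 = 5/4.

e = 5/4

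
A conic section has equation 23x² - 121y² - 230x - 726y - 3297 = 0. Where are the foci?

Group the x- and y-terms: 23(x² - 10x) -121(y² + 6y) = 3297
Complete the square: 23(x - 5)² -121(y + 3)² = 3297 + 575 - 1089 = 2783
Divide by 2783: (x - 5)²/121 - (y + 3)²/23 = 1
Hyperbola, center (5, -3), transverse axis horizontal; a² = 121, b² = 23.
c² = a² + b² = 121 + 23 = 144, so c = 12.
Foci lie on the horizontal axis through the center: (h ± c, k).

(-7, -3) and (17, -3)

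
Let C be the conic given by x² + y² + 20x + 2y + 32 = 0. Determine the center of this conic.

Group the x- and y-terms: (x² + 20x) + (y² + 2y) = -32
Complete the square in x and y: (x + 10)² + (y + 1)² = -32 + 100 + 1 = 69
So (x + 10)² + (y + 1)² = 69.
Circle centered at (-10, -1) with r² = 69.

(-10, -1)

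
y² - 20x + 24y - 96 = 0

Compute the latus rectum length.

20

Only y is squared. Complete the square in y: (y + 12)² = 20(x + 12).
Vertex (-12, -12); 4p = 20 so p = 5. Opens right.
Latus rectum length = |4p| = 20.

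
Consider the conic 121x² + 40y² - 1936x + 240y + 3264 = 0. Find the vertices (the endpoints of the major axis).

Rearranging, 121(x² - 16x) + 40(y² + 6y) = -3264.
121(x - 8)² + 40(y + 3)² = -3264 + 7744 + 360 = 4840
Divide through by 4840 to get (x - 8)²/40 + (y + 3)²/121 = 1.
Ellipse, center (8, -3), major axis vertical; a² = 121, b² = 40.
a = 11. Vertices at (h, k ± a).

(8, -14) and (8, 8)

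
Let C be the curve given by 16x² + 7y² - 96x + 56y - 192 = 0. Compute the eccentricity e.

e = 3/4

Collect terms: 16(x² - 6x) + 7(y² + 8y) = 192
Complete the square: 16(x - 3)² + 7(y + 4)² = 192 + 144 + 112 = 448
Divide by 448: (x - 3)²/28 + (y + 4)²/64 = 1
Ellipse, center (3, -4), major axis vertical; a² = 64, b² = 28.
c² = a² - b² = 36, so c = 6.
e = c/a = 6/8 = 3/4.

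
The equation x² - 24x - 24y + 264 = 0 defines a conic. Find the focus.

(12, 11)

Only x is squared. Complete the square in x: (x - 12)² = 24(y - 5).
Vertex (12, 5); 4p = 24 so p = 6. Opens up.
Focus is p units from the vertex along the axis: (h, k + p).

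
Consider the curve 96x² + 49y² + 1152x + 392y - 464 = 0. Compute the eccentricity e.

e = √282/24

96(x² + 12x) + 49(y² + 8y) = 464
Complete the square in x and y: 96(x + 6)² + 49(y + 4)² = 464 + 3456 + 784 = 4704
Divide through by 4704 to get (x + 6)²/49 + (y + 4)²/96 = 1.
Ellipse, center (-6, -4), major axis vertical; a² = 96, b² = 49.
c² = a² - b² = 47, so c = √47.
e = c/a = √47/4√6 = √282/24.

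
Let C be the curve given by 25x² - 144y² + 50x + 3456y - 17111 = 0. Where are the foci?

Group: 25(x² + 2x) -144(y² - 24y) = 17111
Complete the square in x and y: 25(x + 1)² -144(y - 12)² = 17111 + 25 - 20736 = -3600
Dividing both sides by -3600: (y - 12)²/25 - (x + 1)²/144 = 1
Hyperbola, center (-1, 12), transverse axis vertical; a² = 25, b² = 144.
c² = a² + b² = 25 + 144 = 169, so c = 13.
Foci lie on the vertical axis through the center: (h, k ± c).

(-1, -1) and (-1, 25)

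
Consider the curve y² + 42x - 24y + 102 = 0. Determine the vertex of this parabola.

Only y is squared. Complete the square in y: (y - 12)² = -42(x - 1).
Vertex (1, 12); 4p = -42 so p = -21/2. Opens left.

(1, 12)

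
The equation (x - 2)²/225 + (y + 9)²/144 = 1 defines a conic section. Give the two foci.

Center (2, -9). The larger denominator 225 sits under the x-term, so the major axis is horizontal; a² = 225, b² = 144.
c² = a² - b² = 225 - 144 = 81, so c = 9.
Foci lie on the horizontal axis through the center: (h ± c, k).

(-7, -9) and (11, -9)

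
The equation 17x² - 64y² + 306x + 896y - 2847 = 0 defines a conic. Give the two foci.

Collect terms: 17(x² + 18x) -64(y² - 14y) = 2847
Complete the square: 17(x + 9)² -64(y - 7)² = 2847 + 1377 - 3136 = 1088
Divide through by 1088 to get (x + 9)²/64 - (y - 7)²/17 = 1.
Hyperbola, center (-9, 7), transverse axis horizontal; a² = 64, b² = 17.
c² = a² + b² = 64 + 17 = 81, so c = 9.
Foci lie on the horizontal axis through the center: (h ± c, k).

(-18, 7) and (0, 7)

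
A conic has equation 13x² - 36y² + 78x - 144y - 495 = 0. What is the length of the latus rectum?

13/3

Collect terms: 13(x² + 6x) -36(y² + 4y) = 495
13(x + 3)² -36(y + 2)² = 495 + 117 - 144 = 468
Divide by 468: (x + 3)²/36 - (y + 2)²/13 = 1
Hyperbola, center (-3, -2), transverse axis horizontal; a² = 36, b² = 13.
Latus rectum length = 2b²/a = 2·13/6 = 13/3.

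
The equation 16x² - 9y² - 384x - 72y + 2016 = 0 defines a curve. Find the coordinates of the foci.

16(x² - 24x) -9(y² + 8y) = -2016
Completing the square gives 16(x - 12)² -9(y + 4)² = -2016 + 2304 - 144 = 144.
Divide by 144: (x - 12)²/9 - (y + 4)²/16 = 1
Hyperbola, center (12, -4), transverse axis horizontal; a² = 9, b² = 16.
c² = a² + b² = 9 + 16 = 25, so c = 5.
Foci lie on the horizontal axis through the center: (h ± c, k).

(7, -4) and (17, -4)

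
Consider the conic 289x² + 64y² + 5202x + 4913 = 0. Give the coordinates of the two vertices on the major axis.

289(x² + 18x) + 64y² = -4913
Complete the square in x and y: 289(x + 9)² + 64y² = -4913 + 23409 + 0 = 18496
Divide through by 18496 to get (x + 9)²/64 + y²/289 = 1.
Ellipse, center (-9, 0), major axis vertical; a² = 289, b² = 64.
a = 17. Vertices at (h, k ± a).

(-9, -17) and (-9, 17)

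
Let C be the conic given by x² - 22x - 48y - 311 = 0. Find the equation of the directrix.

Only x is squared. Complete the square in x: (x - 11)² = 48(y + 9).
Vertex (11, -9); 4p = 48 so p = 12. Opens up.
Directrix is the horizontal line y = k − p = -9 − (12) = -21.

y = -21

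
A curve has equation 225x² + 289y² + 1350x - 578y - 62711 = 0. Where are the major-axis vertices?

Group: 225(x² + 6x) + 289(y² - 2y) = 62711
225(x + 3)² + 289(y - 1)² = 62711 + 2025 + 289 = 65025
Divide through by 65025 to get (x + 3)²/289 + (y - 1)²/225 = 1.
Ellipse, center (-3, 1), major axis horizontal; a² = 289, b² = 225.
a = 17. Vertices at (h ± a, k).

(-20, 1) and (14, 1)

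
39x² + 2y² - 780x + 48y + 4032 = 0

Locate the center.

Group: 39(x² - 20x) + 2(y² + 24y) = -4032
39(x - 10)² + 2(y + 12)² = -4032 + 3900 + 288 = 156
Divide through by 156 to get (x - 10)²/4 + (y + 12)²/78 = 1.
Ellipse with center (10, -12).

(10, -12)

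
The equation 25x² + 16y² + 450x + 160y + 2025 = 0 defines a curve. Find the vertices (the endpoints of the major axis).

(-9, -10) and (-9, 0)

Rearranging, 25(x² + 18x) + 16(y² + 10y) = -2025.
Complete the square: 25(x + 9)² + 16(y + 5)² = -2025 + 2025 + 400 = 400
Divide by 400: (x + 9)²/16 + (y + 5)²/25 = 1
Ellipse, center (-9, -5), major axis vertical; a² = 25, b² = 16.
a = 5. Vertices at (h, k ± a).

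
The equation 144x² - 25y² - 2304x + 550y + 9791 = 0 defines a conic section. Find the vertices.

(8, -1) and (8, 23)

144(x² - 16x) -25(y² - 22y) = -9791
Complete the square: 144(x - 8)² -25(y - 11)² = -9791 + 9216 - 3025 = -3600
Divide through by -3600 to get (y - 11)²/144 - (x - 8)²/25 = 1.
Hyperbola, center (8, 11), transverse axis vertical; a² = 144, b² = 25.
a = 12. Vertices at (h, k ± a).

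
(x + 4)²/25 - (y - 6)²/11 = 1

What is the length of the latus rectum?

Center (-4, 6). The positive term is the x-term, so the transverse axis is horizontal; a² = 25, b² = 11.
Latus rectum length = 2b²/a = 2·11/5 = 22/5.

22/5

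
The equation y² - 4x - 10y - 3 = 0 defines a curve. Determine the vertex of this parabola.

Only y is squared. Complete the square in y: (y - 5)² = 4(x + 7).
Vertex (-7, 5); 4p = 4 so p = 1. Opens right.

(-7, 5)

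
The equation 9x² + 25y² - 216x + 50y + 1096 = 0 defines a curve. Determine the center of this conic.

(12, -1)

Rearranging, 9(x² - 24x) + 25(y² + 2y) = -1096.
Complete the square: 9(x - 12)² + 25(y + 1)² = -1096 + 1296 + 25 = 225
Divide by 225: (x - 12)²/25 + (y + 1)²/9 = 1
Ellipse with center (12, -1).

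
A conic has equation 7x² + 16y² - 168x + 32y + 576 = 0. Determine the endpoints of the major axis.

(4, -1) and (20, -1)

Rearranging, 7(x² - 24x) + 16(y² + 2y) = -576.
Completing the square gives 7(x - 12)² + 16(y + 1)² = -576 + 1008 + 16 = 448.
Dividing both sides by 448: (x - 12)²/64 + (y + 1)²/28 = 1
Ellipse, center (12, -1), major axis horizontal; a² = 64, b² = 28.
a = 8. Vertices at (h ± a, k).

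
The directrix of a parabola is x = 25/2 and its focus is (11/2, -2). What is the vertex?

The vertex is the midpoint between the focus and the directrix along the axis of symmetry.
Axis is horizontal (directrix is vertical). Vertex x-coordinate = (11/2 + 25/2)/2 = 9; y-coordinate = -2.

(9, -2)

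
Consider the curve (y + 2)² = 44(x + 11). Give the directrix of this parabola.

Vertex (-11, -2); 4p = 44 so p = 11. Opens right.
Directrix is the vertical line x = h − p = -11 − (11) = -22.

x = -22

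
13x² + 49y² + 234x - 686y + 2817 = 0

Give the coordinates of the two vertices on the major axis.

13(x² + 18x) + 49(y² - 14y) = -2817
Complete the square in x and y: 13(x + 9)² + 49(y - 7)² = -2817 + 1053 + 2401 = 637
Divide through by 637 to get (x + 9)²/49 + (y - 7)²/13 = 1.
Ellipse, center (-9, 7), major axis horizontal; a² = 49, b² = 13.
a = 7. Vertices at (h ± a, k).

(-16, 7) and (-2, 7)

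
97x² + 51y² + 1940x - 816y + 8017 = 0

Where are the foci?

(-10, 8 - √46) and (-10, 8 + √46)

Group: 97(x² + 20x) + 51(y² - 16y) = -8017
Completing the square gives 97(x + 10)² + 51(y - 8)² = -8017 + 9700 + 3264 = 4947.
Divide by 4947: (x + 10)²/51 + (y - 8)²/97 = 1
Ellipse, center (-10, 8), major axis vertical; a² = 97, b² = 51.
c² = a² - b² = 97 - 51 = 46, so c = √46.
Foci lie on the vertical axis through the center: (h, k ± c).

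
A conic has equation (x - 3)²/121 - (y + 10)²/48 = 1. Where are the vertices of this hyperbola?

(-8, -10) and (14, -10)

Center (3, -10). The positive term is the x-term, so the transverse axis is horizontal; a² = 121, b² = 48.
a = 11. Vertices at (h ± a, k).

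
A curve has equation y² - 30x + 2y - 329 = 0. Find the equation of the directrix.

x = -37/2

Only y is squared. Complete the square in y: (y + 1)² = 30(x + 11).
Vertex (-11, -1); 4p = 30 so p = 15/2. Opens right.
Directrix is the vertical line x = h − p = -11 − (15/2) = -37/2.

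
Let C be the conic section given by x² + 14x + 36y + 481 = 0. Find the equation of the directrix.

Only x is squared. Complete the square in x: (x + 7)² = -36(y + 12).
Vertex (-7, -12); 4p = -36 so p = -9. Opens down.
Directrix is the horizontal line y = k − p = -12 − (-9) = -3.

y = -3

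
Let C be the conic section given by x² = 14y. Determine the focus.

Vertex (0, 0); 4p = 14 so p = 7/2. Opens up.
Focus is p units from the vertex along the axis: (h, k + p).

(0, 7/2)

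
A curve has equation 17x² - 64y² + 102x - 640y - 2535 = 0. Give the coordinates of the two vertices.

(-11, -5) and (5, -5)

Rearranging, 17(x² + 6x) -64(y² + 10y) = 2535.
Completing the square gives 17(x + 3)² -64(y + 5)² = 2535 + 153 - 1600 = 1088.
Divide through by 1088 to get (x + 3)²/64 - (y + 5)²/17 = 1.
Hyperbola, center (-3, -5), transverse axis horizontal; a² = 64, b² = 17.
a = 8. Vertices at (h ± a, k).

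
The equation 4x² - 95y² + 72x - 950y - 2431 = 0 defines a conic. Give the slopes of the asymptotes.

2√95/95 and -2√95/95

Collect terms: 4(x² + 18x) -95(y² + 10y) = 2431
Complete the square: 4(x + 9)² -95(y + 5)² = 2431 + 324 - 2375 = 380
Divide through by 380 to get (x + 9)²/95 - (y + 5)²/4 = 1.
Hyperbola, center (-9, -5), transverse axis horizontal; a² = 95, b² = 4.
For a horizontal hyperbola the asymptotes have slope ±b/a.
Here that is ±2/√95 = ±2√95/95.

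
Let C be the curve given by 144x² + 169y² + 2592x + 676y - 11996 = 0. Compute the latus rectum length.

288/13

Group the x- and y-terms: 144(x² + 18x) + 169(y² + 4y) = 11996
Complete the square: 144(x + 9)² + 169(y + 2)² = 11996 + 11664 + 676 = 24336
Divide by 24336: (x + 9)²/169 + (y + 2)²/144 = 1
Ellipse, center (-9, -2), major axis horizontal; a² = 169, b² = 144.
Latus rectum length = 2b²/a = 2·144/13 = 288/13.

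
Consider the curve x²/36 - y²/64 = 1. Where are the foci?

Center (0, 0). The positive term is the x-term, so the transverse axis is horizontal; a² = 36, b² = 64.
c² = a² + b² = 36 + 64 = 100, so c = 10.
Foci lie on the horizontal axis through the center: (h ± c, k).

(-10, 0) and (10, 0)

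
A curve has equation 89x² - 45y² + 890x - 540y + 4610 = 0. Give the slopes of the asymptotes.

Collect terms: 89(x² + 10x) -45(y² + 12y) = -4610
89(x + 5)² -45(y + 6)² = -4610 + 2225 - 1620 = -4005
Divide by -4005: (y + 6)²/89 - (x + 5)²/45 = 1
Hyperbola, center (-5, -6), transverse axis vertical; a² = 89, b² = 45.
For a vertical hyperbola the asymptotes have slope ±a/b.
Here that is ±√89/3√5 = ±√445/15.

√445/15 and -√445/15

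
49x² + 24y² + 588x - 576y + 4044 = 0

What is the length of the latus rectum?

48/7

Group: 49(x² + 12x) + 24(y² - 24y) = -4044
Complete the square in x and y: 49(x + 6)² + 24(y - 12)² = -4044 + 1764 + 3456 = 1176
Divide through by 1176 to get (x + 6)²/24 + (y - 12)²/49 = 1.
Ellipse, center (-6, 12), major axis vertical; a² = 49, b² = 24.
Latus rectum length = 2b²/a = 2·24/7 = 48/7.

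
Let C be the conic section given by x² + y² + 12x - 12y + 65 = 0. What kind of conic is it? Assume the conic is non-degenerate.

No xy term. Coefficients of x² and y² are A = 1, C = 1.
A = C (same sign) ⇒ circle.

circle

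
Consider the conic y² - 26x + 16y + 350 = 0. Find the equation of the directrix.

Only y is squared. Complete the square in y: (y + 8)² = 26(x - 11).
Vertex (11, -8); 4p = 26 so p = 13/2. Opens right.
Directrix is the vertical line x = h − p = 11 − (13/2) = 9/2.

x = 9/2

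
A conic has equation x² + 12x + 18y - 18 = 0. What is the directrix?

y = 15/2

Only x is squared. Complete the square in x: (x + 6)² = -18(y - 3).
Vertex (-6, 3); 4p = -18 so p = -9/2. Opens down.
Directrix is the horizontal line y = k − p = 3 − (-9/2) = 15/2.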